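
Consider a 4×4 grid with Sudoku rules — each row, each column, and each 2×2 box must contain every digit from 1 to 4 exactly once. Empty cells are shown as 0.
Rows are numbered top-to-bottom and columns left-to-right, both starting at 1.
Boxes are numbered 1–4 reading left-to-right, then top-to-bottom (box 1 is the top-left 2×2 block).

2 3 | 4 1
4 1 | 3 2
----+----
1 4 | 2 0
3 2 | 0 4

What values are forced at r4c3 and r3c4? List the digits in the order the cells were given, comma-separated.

For r4c3:
  Row 4 already contains {2, 3, 4}.
  Column 3 already contains {2, 3, 4}.
  Its 2×2 block (box 4) already contains {2, 4}.
  The only value from 1–4 not eliminated is 1, so r4c3 = 1.
For r3c4:
  Row 3 already contains {1, 2, 4}.
  Column 4 already contains {1, 2, 4}.
  Its 2×2 block (box 4) already contains {2, 4}.
  The only value from 1–4 not eliminated is 3, so r3c4 = 3.

1,3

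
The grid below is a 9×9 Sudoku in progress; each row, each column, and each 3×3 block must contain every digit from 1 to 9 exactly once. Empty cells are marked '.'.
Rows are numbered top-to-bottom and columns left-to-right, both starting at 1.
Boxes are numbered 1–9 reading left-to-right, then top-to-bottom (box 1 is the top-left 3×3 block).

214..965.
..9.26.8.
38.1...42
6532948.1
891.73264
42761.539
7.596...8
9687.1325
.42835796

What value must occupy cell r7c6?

Row 7 already contains {5, 6, 7, 8, 9}.
Column 6 already contains {1, 3, 4, 5, 6, 9}.
Its 3×3 block (box 8) already contains {1, 3, 5, 6, 7, 8, 9}.
The only value from 1–9 not eliminated is 2, so r7c6 = 2.

2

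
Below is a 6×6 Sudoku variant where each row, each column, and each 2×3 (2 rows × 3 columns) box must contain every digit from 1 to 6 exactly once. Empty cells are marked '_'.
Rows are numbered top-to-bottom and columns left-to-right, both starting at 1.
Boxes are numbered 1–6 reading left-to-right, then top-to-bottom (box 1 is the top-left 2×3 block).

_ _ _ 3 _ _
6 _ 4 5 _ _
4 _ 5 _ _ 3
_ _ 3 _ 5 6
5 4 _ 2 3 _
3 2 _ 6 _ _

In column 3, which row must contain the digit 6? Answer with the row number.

5

Consider where 6 can go in column 3.
R1C3 is out (box 1 already has a 6).
R6C3 is out (row 6 already has a 6).
So the only cell in column 3 that can hold 6 is R5C3.
That is row 5.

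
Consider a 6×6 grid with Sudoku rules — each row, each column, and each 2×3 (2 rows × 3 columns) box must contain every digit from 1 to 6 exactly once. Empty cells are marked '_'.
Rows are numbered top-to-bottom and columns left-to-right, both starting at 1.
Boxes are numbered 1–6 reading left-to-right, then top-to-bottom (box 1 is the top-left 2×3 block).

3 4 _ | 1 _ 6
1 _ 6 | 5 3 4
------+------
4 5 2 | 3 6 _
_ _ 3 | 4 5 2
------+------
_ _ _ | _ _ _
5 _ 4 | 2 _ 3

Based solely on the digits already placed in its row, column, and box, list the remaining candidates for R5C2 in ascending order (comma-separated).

Row 5 already contains {}.
Column 2 already contains {4, 5}.
Its 2×3 block (box 5) already contains {4, 5}.
Removing those from 1–6 leaves {1, 2, 3, 6} as the candidates for R5C2.

1,2,3,6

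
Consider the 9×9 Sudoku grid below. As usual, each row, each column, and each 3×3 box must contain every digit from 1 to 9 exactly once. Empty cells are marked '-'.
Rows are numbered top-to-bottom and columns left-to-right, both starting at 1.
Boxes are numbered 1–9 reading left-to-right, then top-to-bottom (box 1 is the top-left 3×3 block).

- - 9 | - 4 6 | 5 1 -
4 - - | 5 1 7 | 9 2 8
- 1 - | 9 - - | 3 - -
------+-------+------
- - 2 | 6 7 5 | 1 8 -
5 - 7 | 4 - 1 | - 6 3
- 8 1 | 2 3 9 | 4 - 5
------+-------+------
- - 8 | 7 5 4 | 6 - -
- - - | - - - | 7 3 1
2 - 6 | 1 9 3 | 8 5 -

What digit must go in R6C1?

Row 6 already contains {1, 2, 3, 4, 5, 8, 9}.
Column 1 already contains {2, 4, 5}.
Its 3×3 block (box 4) already contains {1, 2, 5, 7, 8}.
The only value from 1–9 not eliminated is 6, so R6C1 = 6.

6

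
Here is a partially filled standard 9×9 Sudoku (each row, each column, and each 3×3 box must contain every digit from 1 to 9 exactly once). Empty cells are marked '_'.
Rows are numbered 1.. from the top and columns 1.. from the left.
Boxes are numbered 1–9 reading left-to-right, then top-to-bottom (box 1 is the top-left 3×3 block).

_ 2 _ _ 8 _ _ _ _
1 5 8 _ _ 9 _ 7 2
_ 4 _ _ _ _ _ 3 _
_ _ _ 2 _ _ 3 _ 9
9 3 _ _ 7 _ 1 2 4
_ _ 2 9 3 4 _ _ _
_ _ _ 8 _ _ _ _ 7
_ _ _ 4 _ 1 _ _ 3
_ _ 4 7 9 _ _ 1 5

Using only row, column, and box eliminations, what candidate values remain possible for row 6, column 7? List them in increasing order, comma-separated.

5,6,7,8

Row 6 already contains {2, 3, 4, 9}.
Column 7 already contains {1, 3}.
Its 3×3 block (box 6) already contains {1, 2, 3, 4, 9}.
Removing those from 1–9 leaves {5, 6, 7, 8} as the candidates for row 6, column 7.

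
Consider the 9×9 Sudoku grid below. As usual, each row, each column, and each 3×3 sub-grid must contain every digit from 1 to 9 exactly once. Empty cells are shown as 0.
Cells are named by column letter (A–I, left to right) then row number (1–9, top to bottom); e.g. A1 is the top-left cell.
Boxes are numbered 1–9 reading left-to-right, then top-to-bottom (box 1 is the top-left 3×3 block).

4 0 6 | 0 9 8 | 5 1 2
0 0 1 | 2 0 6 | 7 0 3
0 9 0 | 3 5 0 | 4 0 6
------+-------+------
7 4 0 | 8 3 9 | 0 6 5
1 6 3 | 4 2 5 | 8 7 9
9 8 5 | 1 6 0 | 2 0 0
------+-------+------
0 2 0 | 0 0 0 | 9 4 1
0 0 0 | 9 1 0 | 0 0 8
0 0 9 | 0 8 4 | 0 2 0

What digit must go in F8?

Cell F8 itself could take any of {2, 3, 7} by direct elimination.
Consider where 2 can go in box 8.
D7 is out (row 7 already has a 2).
E7 is out (row 7 already has a 2).
F7 is out (row 7 already has a 2).
D9 is out (row 9 already has a 2).
So the only cell in box 8 that can hold 2 is F8.
Therefore F8 = 2.

2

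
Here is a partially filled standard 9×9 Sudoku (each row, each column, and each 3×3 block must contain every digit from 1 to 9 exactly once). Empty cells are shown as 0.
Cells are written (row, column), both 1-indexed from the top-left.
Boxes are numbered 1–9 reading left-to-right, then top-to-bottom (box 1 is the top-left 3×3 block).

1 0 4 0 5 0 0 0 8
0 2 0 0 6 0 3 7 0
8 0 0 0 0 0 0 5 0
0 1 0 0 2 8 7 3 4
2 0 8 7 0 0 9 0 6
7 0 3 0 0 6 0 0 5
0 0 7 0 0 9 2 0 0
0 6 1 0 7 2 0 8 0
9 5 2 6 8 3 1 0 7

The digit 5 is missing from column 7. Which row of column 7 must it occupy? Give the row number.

8

Consider where 5 can go in column 7.
(1,7) is out (row 1 already has a 5).
(3,7) is out (row 3 already has a 5).
(6,7) is out (row 6 already has a 5).
So the only cell in column 7 that can hold 5 is (8,7).
That is row 8.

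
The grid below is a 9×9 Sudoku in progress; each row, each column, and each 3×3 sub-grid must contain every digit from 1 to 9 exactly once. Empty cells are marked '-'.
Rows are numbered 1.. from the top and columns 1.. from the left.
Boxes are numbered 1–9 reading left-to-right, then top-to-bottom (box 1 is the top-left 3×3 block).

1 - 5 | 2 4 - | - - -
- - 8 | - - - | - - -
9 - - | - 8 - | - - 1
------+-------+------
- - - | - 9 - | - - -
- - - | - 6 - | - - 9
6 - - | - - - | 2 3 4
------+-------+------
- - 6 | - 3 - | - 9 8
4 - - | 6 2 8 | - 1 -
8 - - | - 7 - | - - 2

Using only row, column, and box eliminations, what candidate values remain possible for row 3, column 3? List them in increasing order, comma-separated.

Row 3 already contains {1, 8, 9}.
Column 3 already contains {5, 6, 8}.
Its 3×3 block (box 1) already contains {1, 5, 8, 9}.
Removing those from 1–9 leaves {2, 3, 4, 7} as the candidates for row 3, column 3.

2,3,4,7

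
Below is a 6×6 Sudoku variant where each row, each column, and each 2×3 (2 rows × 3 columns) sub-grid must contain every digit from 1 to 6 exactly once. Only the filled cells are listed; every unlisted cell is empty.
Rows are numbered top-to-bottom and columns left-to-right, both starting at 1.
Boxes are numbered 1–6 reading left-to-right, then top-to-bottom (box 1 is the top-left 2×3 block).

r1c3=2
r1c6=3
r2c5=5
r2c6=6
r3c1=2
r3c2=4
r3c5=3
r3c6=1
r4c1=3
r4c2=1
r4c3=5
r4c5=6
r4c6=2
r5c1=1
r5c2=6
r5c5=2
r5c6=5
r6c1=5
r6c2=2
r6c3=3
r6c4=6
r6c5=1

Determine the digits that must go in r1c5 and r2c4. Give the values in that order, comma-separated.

4,2

For r1c5:
  Row 1 already contains {2, 3}.
  Column 5 already contains {1, 2, 3, 5, 6}.
  Its 2×3 block (box 2) already contains {3, 5, 6}.
  The only value from 1–6 not eliminated is 4, so r1c5 = 4.
For r2c4:
  Consider where 2 can go in column 4.
  r1c4 is out (row 1 already has a 2).
  r3c4 is out (row 3 already has a 2).
  r4c4 is out (row 4 already has a 2).
  r5c4 is out (row 5 already has a 2).
  So the only cell in column 4 that can hold 2 is r2c4.
  So r2c4 = 2.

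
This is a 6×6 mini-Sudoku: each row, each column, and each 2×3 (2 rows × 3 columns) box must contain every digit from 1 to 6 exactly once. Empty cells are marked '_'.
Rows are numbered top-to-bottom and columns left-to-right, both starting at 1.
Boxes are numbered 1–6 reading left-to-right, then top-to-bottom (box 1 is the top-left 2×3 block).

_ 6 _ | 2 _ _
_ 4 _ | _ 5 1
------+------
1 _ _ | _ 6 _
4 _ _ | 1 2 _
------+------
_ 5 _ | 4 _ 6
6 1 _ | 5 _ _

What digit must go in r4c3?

6

Cell r4c3 itself could take any of {3, 5, 6} by direct elimination.
Consider where 6 can go in row 4.
r4c2 is out (column 2 already has a 6).
r4c6 is out (column 6 already has a 6).
So the only cell in row 4 that can hold 6 is r4c3.
Therefore r4c3 = 6.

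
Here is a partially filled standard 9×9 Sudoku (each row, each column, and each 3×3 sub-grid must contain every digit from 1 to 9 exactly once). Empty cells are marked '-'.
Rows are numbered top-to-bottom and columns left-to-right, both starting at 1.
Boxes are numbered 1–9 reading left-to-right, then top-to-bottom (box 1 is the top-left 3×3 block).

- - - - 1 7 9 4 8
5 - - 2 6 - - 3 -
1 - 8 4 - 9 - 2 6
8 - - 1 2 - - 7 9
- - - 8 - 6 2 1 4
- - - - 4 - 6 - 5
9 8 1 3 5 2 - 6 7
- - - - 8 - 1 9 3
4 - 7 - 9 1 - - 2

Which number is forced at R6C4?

Cell R6C4 itself could take any of {7, 9} by direct elimination.
Consider where 9 can go in box 5.
R4C6 is out (row 4 already has a 9).
R5C5 is out (column 5 already has a 9).
R6C6 is out (column 6 already has a 9).
So the only cell in box 5 that can hold 9 is R6C4.
Therefore R6C4 = 9.

9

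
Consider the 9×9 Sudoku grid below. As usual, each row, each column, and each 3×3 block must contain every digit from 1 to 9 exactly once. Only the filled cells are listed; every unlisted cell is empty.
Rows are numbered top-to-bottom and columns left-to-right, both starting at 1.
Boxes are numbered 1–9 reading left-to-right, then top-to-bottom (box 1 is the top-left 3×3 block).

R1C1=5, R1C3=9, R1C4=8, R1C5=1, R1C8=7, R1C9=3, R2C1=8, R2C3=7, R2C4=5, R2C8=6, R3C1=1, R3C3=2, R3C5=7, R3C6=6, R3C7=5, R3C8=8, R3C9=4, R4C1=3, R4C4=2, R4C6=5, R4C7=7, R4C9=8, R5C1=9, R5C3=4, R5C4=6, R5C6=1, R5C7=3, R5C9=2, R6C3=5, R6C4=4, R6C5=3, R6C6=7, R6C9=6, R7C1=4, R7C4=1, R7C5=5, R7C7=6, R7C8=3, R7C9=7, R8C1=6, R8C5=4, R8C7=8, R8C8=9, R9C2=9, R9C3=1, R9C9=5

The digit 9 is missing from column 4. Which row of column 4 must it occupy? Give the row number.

Consider where 9 can go in column 4.
R8C4 is out (row 8 already has a 9).
R9C4 is out (row 9 already has a 9).
So the only cell in column 4 that can hold 9 is R3C4.
That is row 3.

3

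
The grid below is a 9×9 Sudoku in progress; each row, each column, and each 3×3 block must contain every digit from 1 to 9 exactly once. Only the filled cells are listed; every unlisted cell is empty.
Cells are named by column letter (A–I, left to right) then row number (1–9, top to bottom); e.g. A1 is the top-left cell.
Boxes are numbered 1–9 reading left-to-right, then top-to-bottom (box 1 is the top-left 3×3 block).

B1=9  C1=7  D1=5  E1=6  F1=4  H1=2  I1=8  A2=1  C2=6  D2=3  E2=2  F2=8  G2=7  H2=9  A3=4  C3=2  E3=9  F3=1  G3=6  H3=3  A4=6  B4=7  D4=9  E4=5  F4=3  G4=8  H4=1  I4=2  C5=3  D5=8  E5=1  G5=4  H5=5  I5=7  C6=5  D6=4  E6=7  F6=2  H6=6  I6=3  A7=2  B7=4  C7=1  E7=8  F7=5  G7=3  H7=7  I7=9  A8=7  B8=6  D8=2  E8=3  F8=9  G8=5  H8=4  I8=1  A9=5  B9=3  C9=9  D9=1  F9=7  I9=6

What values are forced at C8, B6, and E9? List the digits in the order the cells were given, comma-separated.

For C8:
  Row 8 already contains {1, 2, 3, 4, 5, 6, 7, 9}.
  Column C already contains {1, 2, 3, 5, 6, 7, 9}.
  Its 3×3 block (box 7) already contains {1, 2, 3, 4, 5, 6, 7, 9}.
  The only value from 1–9 not eliminated is 8, so C8 = 8.
For B6:
  Consider where 1 can go in column B.
  B2 is out (row 2 already has a 1).
  B3 is out (row 3 already has a 1).
  B5 is out (row 5 already has a 1).
  So the only cell in column B that can hold 1 is B6.
  So B6 = 1.
For E9:
  Row 9 already contains {1, 3, 5, 6, 7, 9}.
  Column E already contains {1, 2, 3, 5, 6, 7, 8, 9}.
  Its 3×3 block (box 8) already contains {1, 2, 3, 5, 7, 8, 9}.
  The only value from 1–9 not eliminated is 4, so E9 = 4.

8,1,4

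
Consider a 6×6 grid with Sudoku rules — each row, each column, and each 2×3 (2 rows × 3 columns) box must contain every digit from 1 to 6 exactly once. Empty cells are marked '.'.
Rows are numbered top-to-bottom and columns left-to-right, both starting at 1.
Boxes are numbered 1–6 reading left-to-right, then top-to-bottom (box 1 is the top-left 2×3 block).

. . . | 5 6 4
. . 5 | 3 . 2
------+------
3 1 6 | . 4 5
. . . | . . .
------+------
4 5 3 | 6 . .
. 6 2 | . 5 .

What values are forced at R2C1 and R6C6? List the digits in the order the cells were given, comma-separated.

For R2C1:
  Consider where 6 can go in row 2.
  R2C2 is out (column 2 already has a 6).
  R2C5 is out (column 5 already has a 6).
  So the only cell in row 2 that can hold 6 is R2C1.
  So R2C1 = 6.
For R6C6:
  Consider where 3 can go in row 6.
  R6C1 is out (column 1 already has a 3).
  R6C4 is out (column 4 already has a 3).
  So the only cell in row 6 that can hold 3 is R6C6.
  So R6C6 = 3.

6,3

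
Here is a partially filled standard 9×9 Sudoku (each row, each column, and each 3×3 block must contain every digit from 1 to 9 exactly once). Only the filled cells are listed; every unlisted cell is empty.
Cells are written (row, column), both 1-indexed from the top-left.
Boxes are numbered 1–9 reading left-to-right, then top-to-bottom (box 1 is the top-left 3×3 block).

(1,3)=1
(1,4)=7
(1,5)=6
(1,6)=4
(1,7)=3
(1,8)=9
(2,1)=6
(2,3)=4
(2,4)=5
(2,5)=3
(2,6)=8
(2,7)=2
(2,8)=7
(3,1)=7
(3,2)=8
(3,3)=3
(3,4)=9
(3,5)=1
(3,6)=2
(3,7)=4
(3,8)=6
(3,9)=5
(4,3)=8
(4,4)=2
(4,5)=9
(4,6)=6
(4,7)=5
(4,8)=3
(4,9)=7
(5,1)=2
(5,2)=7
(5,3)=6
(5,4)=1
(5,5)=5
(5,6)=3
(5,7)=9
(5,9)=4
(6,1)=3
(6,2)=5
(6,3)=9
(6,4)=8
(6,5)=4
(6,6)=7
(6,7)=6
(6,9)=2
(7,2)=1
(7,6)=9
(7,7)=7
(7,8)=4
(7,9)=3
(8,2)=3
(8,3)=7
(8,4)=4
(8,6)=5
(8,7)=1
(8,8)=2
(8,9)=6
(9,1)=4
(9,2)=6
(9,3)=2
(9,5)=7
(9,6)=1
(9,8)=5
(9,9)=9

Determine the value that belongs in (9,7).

8

Row 9 already contains {1, 2, 4, 5, 6, 7, 9}.
Column 7 already contains {1, 2, 3, 4, 5, 6, 7, 9}.
Its 3×3 block (box 9) already contains {1, 2, 3, 4, 5, 6, 7, 9}.
The only value from 1–9 not eliminated is 8, so (9,7) = 8.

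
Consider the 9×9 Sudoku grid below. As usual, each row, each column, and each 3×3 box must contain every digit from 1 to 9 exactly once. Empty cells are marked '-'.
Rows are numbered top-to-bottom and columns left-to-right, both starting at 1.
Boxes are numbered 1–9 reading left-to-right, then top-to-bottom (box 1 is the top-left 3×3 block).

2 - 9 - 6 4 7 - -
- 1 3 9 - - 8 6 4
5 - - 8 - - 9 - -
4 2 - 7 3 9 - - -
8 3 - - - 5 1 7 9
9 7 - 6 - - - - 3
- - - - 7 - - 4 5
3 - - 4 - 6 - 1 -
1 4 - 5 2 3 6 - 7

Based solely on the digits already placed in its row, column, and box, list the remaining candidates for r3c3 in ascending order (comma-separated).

Row 3 already contains {5, 8, 9}.
Column 3 already contains {3, 9}.
Its 3×3 block (box 1) already contains {1, 2, 3, 5, 9}.
Removing those from 1–9 leaves {4, 6, 7} as the candidates for r3c3.

4,6,7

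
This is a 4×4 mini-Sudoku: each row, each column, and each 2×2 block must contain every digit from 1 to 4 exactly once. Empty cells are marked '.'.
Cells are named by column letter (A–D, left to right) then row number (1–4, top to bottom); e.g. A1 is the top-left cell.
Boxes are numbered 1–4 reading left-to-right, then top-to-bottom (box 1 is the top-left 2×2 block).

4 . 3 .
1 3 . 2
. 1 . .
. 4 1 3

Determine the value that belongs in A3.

3

Cell A3 itself could take any of {2, 3} by direct elimination.
Consider where 3 can go in column A.
A4 is out (row 4 already has a 3).
So the only cell in column A that can hold 3 is A3.
Therefore A3 = 3.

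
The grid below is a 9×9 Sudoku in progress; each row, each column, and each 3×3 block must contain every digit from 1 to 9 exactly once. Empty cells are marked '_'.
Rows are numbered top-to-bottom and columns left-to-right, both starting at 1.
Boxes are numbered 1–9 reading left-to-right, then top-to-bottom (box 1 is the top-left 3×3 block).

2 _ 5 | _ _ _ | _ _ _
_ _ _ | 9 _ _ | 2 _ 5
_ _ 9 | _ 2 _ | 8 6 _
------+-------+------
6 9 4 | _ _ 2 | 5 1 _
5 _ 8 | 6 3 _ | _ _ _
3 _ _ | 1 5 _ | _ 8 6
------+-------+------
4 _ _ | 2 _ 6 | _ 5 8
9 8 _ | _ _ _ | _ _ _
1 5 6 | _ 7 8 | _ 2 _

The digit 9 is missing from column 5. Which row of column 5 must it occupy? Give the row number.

7

Consider where 9 can go in column 5.
R1C5 is out (box 2 already has a 9).
R2C5 is out (row 2 already has a 9).
R4C5 is out (row 4 already has a 9).
R8C5 is out (row 8 already has a 9).
So the only cell in column 5 that can hold 9 is R7C5.
That is row 7.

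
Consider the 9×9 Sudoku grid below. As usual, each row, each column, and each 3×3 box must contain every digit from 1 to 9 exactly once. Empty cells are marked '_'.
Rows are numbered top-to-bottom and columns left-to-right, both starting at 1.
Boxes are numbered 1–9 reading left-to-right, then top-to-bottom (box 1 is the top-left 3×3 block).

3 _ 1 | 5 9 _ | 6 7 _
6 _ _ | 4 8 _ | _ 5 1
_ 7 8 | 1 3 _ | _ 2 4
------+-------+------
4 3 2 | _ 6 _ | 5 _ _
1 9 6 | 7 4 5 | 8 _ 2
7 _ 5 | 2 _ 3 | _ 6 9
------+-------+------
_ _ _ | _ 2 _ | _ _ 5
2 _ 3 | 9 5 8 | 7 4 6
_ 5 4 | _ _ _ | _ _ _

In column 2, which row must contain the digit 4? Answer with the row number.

Consider where 4 can go in column 2.
r2c2 is out (row 2 already has a 4).
r6c2 is out (box 4 already has a 4).
r7c2 is out (box 7 already has a 4).
r8c2 is out (row 8 already has a 4).
So the only cell in column 2 that can hold 4 is r1c2.
That is row 1.

1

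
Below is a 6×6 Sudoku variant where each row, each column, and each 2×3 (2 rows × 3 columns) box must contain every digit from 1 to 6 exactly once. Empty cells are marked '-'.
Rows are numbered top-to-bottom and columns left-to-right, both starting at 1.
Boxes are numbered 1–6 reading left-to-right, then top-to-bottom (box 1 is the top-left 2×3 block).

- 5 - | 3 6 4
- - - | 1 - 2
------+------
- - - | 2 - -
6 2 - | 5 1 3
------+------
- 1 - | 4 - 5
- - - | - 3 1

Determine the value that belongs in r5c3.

Cell r5c3 itself could take any of {2, 3, 6} by direct elimination.
Consider where 6 can go in row 5.
r5c1 is out (column 1 already has a 6).
r5c5 is out (column 5 already has a 6).
So the only cell in row 5 that can hold 6 is r5c3.
Therefore r5c3 = 6.

6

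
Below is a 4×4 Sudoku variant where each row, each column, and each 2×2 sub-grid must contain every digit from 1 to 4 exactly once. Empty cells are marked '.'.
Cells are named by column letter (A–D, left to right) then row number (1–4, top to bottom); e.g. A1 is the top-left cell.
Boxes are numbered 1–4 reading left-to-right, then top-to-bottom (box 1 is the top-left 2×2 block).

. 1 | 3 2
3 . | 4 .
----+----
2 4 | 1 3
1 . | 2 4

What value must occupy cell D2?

Row 2 already contains {3, 4}.
Column D already contains {2, 3, 4}.
Its 2×2 block (box 2) already contains {2, 3, 4}.
The only value from 1–4 not eliminated is 1, so D2 = 1.

1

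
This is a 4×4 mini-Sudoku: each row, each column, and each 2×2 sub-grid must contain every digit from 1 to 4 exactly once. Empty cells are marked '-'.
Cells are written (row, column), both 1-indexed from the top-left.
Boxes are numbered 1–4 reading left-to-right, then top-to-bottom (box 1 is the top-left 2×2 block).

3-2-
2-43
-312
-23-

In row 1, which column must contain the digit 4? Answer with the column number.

Consider where 4 can go in row 1.
(1,4) is out (box 2 already has a 4).
So the only cell in row 1 that can hold 4 is (1,2).
That is column 2.

2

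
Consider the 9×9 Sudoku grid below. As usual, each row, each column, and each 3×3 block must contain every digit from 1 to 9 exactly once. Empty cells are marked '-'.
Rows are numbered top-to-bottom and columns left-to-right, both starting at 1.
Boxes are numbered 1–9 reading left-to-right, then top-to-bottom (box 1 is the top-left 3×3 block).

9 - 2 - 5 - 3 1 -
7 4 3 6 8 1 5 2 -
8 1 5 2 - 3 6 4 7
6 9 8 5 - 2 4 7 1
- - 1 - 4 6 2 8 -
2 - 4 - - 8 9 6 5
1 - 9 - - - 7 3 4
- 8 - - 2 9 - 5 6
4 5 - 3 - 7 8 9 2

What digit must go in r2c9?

Row 2 already contains {1, 2, 3, 4, 5, 6, 7, 8}.
Column 9 already contains {1, 2, 4, 5, 6, 7}.
Its 3×3 block (box 3) already contains {1, 2, 3, 4, 5, 6, 7}.
The only value from 1–9 not eliminated is 9, so r2c9 = 9.

9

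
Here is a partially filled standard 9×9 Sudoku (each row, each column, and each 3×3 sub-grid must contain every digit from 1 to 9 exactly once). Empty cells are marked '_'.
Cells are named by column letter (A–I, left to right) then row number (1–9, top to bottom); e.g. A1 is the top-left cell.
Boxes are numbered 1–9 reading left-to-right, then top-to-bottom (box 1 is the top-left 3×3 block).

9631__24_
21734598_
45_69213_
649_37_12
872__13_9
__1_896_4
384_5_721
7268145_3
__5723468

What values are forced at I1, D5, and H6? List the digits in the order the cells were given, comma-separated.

For I1:
  Consider where 5 can go in row 1.
  E1 is out (column E already has a 5).
  F1 is out (column F already has a 5).
  So the only cell in row 1 that can hold 5 is I1.
  So I1 = 5.
For D5:
  Consider where 4 can go in box 5.
  D4 is out (row 4 already has a 4).
  E5 is out (column E already has a 4).
  D6 is out (row 6 already has a 4).
  So the only cell in box 5 that can hold 4 is D5.
  So D5 = 4.
For H6:
  Consider where 7 can go in column H.
  H5 is out (row 5 already has a 7).
  H8 is out (row 8 already has a 7).
  So the only cell in column H that can hold 7 is H6.
  So H6 = 7.

5,4,7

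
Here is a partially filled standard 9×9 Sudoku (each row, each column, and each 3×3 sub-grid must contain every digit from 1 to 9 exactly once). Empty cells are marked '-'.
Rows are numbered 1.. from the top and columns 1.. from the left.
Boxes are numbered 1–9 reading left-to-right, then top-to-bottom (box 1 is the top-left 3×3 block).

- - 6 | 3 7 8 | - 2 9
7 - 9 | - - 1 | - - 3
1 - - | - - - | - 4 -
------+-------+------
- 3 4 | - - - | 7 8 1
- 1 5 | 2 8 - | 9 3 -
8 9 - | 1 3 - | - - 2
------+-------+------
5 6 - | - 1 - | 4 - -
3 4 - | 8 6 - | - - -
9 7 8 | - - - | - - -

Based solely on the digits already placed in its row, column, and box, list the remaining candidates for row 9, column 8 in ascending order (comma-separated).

Row 9 already contains {7, 8, 9}.
Column 8 already contains {2, 3, 4, 8}.
Its 3×3 block (box 9) already contains {4}.
Removing those from 1–9 leaves {1, 5, 6} as the candidates for row 9, column 8.

1,5,6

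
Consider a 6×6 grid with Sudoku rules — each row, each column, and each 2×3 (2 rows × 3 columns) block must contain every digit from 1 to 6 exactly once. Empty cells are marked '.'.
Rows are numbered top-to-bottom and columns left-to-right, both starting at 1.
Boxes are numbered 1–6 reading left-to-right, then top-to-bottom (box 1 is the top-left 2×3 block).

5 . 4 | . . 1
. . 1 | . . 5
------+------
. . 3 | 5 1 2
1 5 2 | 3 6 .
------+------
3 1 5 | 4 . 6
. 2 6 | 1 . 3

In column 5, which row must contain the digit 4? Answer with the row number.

Consider where 4 can go in column 5.
r1c5 is out (row 1 already has a 4).
r5c5 is out (row 5 already has a 4).
r6c5 is out (box 6 already has a 4).
So the only cell in column 5 that can hold 4 is r2c5.
That is row 2.

2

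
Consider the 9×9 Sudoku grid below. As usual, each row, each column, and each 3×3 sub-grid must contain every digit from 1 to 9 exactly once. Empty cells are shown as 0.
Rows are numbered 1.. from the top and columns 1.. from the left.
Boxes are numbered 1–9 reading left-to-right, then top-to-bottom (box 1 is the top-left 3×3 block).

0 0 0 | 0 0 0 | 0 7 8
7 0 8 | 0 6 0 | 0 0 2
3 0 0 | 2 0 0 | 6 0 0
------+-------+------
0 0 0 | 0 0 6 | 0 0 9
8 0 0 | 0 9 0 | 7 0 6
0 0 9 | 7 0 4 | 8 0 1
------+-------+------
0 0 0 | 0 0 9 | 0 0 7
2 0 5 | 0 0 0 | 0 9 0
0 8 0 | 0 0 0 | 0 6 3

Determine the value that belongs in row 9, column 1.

Cell row 9, column 1 itself could take any of {1, 4, 9} by direct elimination.
Consider where 9 can go in row 9.
row 9, column 3 is out (column 3 already has a 9).
row 9, column 4 is out (box 8 already has a 9).
row 9, column 5 is out (column 5 already has a 9).
row 9, column 6 is out (column 6 already has a 9).
row 9, column 7 is out (box 9 already has a 9).
So the only cell in row 9 that can hold 9 is row 9, column 1.
Therefore row 9, column 1 = 9.

9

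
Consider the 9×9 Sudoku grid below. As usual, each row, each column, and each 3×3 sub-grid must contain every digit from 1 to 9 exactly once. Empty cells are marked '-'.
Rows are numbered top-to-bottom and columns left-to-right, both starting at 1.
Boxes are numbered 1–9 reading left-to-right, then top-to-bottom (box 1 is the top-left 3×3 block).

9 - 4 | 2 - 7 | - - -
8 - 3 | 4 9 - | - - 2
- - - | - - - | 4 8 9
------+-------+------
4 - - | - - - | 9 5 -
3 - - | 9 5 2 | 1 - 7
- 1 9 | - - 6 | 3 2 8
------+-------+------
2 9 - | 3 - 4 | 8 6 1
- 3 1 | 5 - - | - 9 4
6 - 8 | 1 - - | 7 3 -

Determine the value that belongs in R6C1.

5

Cell R6C1 itself could take any of {5, 7} by direct elimination.
Consider where 5 can go in box 4.
R4C2 is out (row 4 already has a 5).
R4C3 is out (row 4 already has a 5).
R5C2 is out (row 5 already has a 5).
R5C3 is out (row 5 already has a 5).
So the only cell in box 4 that can hold 5 is R6C1.
Therefore R6C1 = 5.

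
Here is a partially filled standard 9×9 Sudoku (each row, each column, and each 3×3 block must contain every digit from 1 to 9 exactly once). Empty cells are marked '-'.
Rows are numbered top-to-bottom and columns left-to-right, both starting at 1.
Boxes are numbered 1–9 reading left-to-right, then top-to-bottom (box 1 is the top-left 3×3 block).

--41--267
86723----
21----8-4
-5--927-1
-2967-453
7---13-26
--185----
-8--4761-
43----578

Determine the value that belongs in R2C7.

1

Cell R2C7 itself could take any of {1, 9} by direct elimination.
Consider where 1 can go in column 7.
R6C7 is out (row 6 already has a 1).
R7C7 is out (row 7 already has a 1).
So the only cell in column 7 that can hold 1 is R2C7.
Therefore R2C7 = 1.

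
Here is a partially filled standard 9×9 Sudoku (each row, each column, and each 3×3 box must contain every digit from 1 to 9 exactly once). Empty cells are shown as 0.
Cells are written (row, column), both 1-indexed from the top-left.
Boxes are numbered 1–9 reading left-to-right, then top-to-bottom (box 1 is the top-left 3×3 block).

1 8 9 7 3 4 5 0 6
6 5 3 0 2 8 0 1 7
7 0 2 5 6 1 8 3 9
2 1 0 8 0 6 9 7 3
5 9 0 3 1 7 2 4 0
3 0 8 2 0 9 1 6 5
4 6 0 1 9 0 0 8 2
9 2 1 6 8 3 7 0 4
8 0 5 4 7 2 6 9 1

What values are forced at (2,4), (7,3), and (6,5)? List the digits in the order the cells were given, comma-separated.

9,7,4

For (2,4):
  Row 2 already contains {1, 2, 3, 5, 6, 7, 8}.
  Column 4 already contains {1, 2, 3, 4, 5, 6, 7, 8}.
  Its 3×3 block (box 2) already contains {1, 2, 3, 4, 5, 6, 7, 8}.
  The only value from 1–9 not eliminated is 9, so (2,4) = 9.
For (7,3):
  Row 7 already contains {1, 2, 4, 6, 8, 9}.
  Column 3 already contains {1, 2, 3, 5, 8, 9}.
  Its 3×3 block (box 7) already contains {1, 2, 4, 5, 6, 8, 9}.
  The only value from 1–9 not eliminated is 7, so (7,3) = 7.
For (6,5):
  Row 6 already contains {1, 2, 3, 5, 6, 8, 9}.
  Column 5 already contains {1, 2, 3, 6, 7, 8, 9}.
  Its 3×3 block (box 5) already contains {1, 2, 3, 6, 7, 8, 9}.
  The only value from 1–9 not eliminated is 4, so (6,5) = 4.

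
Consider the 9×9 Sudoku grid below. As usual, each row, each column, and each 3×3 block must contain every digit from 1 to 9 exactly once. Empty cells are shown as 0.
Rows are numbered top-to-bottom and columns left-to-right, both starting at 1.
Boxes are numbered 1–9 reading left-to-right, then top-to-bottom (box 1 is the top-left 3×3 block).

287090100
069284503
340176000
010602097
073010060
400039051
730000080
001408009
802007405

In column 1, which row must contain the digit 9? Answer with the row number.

5

Consider where 9 can go in column 1.
R2C1 is out (row 2 already has a 9).
R4C1 is out (row 4 already has a 9).
R8C1 is out (row 8 already has a 9).
So the only cell in column 1 that can hold 9 is R5C1.
That is row 5.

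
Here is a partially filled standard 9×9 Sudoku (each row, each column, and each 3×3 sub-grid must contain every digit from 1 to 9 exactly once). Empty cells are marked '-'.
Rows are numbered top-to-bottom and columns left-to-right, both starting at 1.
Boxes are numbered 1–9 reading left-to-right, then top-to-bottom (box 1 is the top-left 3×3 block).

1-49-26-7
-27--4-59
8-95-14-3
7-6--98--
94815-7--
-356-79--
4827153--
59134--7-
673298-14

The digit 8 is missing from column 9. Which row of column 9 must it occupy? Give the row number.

8

Consider where 8 can go in column 9.
R4C9 is out (row 4 already has a 8).
R5C9 is out (row 5 already has a 8).
R6C9 is out (box 6 already has a 8).
R7C9 is out (row 7 already has a 8).
So the only cell in column 9 that can hold 8 is R8C9.
That is row 8.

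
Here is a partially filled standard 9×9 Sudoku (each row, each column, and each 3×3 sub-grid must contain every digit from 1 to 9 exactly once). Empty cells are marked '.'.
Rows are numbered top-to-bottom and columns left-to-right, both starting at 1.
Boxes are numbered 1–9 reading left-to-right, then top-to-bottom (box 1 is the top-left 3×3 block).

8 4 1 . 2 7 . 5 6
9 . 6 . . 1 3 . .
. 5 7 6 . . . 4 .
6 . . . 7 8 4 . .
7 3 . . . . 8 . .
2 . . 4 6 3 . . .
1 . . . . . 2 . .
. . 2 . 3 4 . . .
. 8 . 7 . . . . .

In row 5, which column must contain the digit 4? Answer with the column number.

3

Consider where 4 can go in row 5.
R5C4 is out (column 4 already has a 4).
R5C5 is out (box 5 already has a 4).
R5C6 is out (column 6 already has a 4).
R5C8 is out (column 8 already has a 4).
R5C9 is out (box 6 already has a 4).
So the only cell in row 5 that can hold 4 is R5C3.
That is column 3.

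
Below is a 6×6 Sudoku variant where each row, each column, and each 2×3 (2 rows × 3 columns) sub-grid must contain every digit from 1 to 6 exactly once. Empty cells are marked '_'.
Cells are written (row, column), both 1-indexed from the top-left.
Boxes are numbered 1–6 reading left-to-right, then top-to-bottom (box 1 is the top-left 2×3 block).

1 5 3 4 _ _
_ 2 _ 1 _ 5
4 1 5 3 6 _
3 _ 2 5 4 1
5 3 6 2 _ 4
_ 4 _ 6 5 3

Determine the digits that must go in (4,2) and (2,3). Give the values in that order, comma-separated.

For (4,2):
  Row 4 already contains {1, 2, 3, 4, 5}.
  Column 2 already contains {1, 2, 3, 4, 5}.
  Its 2×3 block (box 3) already contains {1, 2, 3, 4, 5}.
  The only value from 1–6 not eliminated is 6, so (4,2) = 6.
For (2,3):
  Row 2 already contains {1, 2, 5}.
  Column 3 already contains {2, 3, 5, 6}.
  Its 2×3 block (box 1) already contains {1, 2, 3, 5}.
  The only value from 1–6 not eliminated is 4, so (2,3) = 4.

6,4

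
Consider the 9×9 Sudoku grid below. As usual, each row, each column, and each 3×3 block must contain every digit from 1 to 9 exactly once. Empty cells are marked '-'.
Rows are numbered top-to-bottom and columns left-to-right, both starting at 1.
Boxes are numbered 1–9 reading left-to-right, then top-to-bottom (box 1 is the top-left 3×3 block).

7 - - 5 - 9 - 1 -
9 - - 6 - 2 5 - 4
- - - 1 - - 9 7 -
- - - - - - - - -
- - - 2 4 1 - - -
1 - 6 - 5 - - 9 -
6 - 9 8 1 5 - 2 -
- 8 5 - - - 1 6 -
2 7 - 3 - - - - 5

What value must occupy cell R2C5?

Cell R2C5 itself could take any of {3, 7, 8} by direct elimination.
Consider where 7 can go in row 2.
R2C2 is out (column 2 already has a 7).
R2C3 is out (box 1 already has a 7).
R2C8 is out (column 8 already has a 7).
So the only cell in row 2 that can hold 7 is R2C5.
Therefore R2C5 = 7.

7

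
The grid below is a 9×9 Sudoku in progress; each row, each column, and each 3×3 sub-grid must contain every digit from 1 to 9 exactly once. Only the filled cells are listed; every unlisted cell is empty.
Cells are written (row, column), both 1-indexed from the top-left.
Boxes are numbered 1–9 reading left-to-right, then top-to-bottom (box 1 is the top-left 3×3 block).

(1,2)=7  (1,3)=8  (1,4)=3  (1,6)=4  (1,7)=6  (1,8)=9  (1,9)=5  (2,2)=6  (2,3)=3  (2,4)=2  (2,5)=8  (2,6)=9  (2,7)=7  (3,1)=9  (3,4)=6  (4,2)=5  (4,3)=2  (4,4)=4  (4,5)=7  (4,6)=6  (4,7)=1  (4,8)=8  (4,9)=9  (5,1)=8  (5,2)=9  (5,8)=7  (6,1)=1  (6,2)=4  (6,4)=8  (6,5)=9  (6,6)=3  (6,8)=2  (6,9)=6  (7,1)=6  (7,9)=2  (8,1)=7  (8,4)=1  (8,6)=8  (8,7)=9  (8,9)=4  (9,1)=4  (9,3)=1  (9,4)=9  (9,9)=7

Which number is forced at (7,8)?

Cell (7,8) itself could take any of {1, 3, 5} by direct elimination.
Consider where 1 can go in box 9.
(7,7) is out (column 7 already has a 1).
(8,8) is out (row 8 already has a 1).
(9,7) is out (row 9 already has a 1).
(9,8) is out (row 9 already has a 1).
So the only cell in box 9 that can hold 1 is (7,8).
Therefore (7,8) = 1.

1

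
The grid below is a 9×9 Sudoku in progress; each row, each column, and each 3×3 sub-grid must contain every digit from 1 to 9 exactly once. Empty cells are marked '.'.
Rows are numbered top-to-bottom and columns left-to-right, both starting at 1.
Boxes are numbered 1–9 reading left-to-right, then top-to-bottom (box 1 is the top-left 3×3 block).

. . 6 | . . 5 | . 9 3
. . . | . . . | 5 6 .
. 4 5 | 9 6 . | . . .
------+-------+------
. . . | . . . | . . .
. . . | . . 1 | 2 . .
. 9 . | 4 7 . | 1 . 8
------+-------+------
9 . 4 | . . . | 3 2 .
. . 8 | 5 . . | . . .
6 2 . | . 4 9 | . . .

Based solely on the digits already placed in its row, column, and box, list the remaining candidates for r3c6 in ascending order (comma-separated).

2,3,7,8

Row 3 already contains {4, 5, 6, 9}.
Column 6 already contains {1, 5, 9}.
Its 3×3 block (box 2) already contains {5, 6, 9}.
Removing those from 1–9 leaves {2, 3, 7, 8} as the candidates for r3c6.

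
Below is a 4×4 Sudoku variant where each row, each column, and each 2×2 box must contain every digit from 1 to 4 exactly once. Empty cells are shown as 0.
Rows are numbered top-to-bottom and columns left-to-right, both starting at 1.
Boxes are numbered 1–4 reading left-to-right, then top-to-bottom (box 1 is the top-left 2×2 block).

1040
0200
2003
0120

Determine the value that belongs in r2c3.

3

Cell r2c3 itself could take any of {1, 3} by direct elimination.
Consider where 3 can go in box 2.
r1c4 is out (column 4 already has a 3).
r2c4 is out (column 4 already has a 3).
So the only cell in box 2 that can hold 3 is r2c3.
Therefore r2c3 = 3.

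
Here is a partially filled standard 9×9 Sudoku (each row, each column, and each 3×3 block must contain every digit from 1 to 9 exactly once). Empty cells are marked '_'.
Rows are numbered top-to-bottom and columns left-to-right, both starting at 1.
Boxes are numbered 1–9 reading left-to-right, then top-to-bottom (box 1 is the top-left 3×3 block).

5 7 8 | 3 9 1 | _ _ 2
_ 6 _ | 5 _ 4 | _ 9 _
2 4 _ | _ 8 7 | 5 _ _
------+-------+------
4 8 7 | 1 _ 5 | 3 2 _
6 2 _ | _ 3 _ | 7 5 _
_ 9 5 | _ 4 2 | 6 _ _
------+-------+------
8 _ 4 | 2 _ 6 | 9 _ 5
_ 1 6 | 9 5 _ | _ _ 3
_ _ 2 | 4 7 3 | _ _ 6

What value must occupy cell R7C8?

Cell R7C8 itself could take any of {1, 7} by direct elimination.
Consider where 7 can go in row 7.
R7C2 is out (column 2 already has a 7).
R7C5 is out (column 5 already has a 7).
So the only cell in row 7 that can hold 7 is R7C8.
Therefore R7C8 = 7.

7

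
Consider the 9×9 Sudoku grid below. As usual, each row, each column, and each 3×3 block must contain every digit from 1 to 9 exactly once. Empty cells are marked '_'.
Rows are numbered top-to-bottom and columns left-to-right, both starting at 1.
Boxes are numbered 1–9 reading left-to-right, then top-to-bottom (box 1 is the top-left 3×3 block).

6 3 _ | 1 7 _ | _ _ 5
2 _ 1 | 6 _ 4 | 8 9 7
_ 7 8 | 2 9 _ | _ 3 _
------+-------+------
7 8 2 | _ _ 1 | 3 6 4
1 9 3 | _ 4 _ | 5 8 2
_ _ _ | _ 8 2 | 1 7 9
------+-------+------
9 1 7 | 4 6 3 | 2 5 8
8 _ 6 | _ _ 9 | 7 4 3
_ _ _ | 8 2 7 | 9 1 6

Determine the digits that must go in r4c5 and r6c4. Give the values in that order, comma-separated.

For r4c5:
  Row 4 already contains {1, 2, 3, 4, 6, 7, 8}.
  Column 5 already contains {2, 4, 6, 7, 8, 9}.
  Its 3×3 block (box 5) already contains {1, 2, 4, 8}.
  The only value from 1–9 not eliminated is 5, so r4c5 = 5.
For r6c4:
  Consider where 3 can go in column 4.
  r4c4 is out (row 4 already has a 3).
  r5c4 is out (row 5 already has a 3).
  r8c4 is out (row 8 already has a 3).
  So the only cell in column 4 that can hold 3 is r6c4.
  So r6c4 = 3.

5,3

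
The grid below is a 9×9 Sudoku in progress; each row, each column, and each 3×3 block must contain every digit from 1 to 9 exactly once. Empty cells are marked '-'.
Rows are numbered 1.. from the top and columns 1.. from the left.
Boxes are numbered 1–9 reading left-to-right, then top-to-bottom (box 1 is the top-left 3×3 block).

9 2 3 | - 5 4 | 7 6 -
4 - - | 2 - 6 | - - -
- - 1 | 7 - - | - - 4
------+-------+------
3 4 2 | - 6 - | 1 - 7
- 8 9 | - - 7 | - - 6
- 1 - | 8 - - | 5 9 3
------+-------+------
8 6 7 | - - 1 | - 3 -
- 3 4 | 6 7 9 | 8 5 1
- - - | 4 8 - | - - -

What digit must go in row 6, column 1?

7

Cell row 6, column 1 itself could take any of {6, 7} by direct elimination.
Consider where 7 can go in column 1.
row 3, column 1 is out (row 3 already has a 7).
row 5, column 1 is out (row 5 already has a 7).
row 8, column 1 is out (row 8 already has a 7).
row 9, column 1 is out (box 7 already has a 7).
So the only cell in column 1 that can hold 7 is row 6, column 1.
Therefore row 6, column 1 = 7.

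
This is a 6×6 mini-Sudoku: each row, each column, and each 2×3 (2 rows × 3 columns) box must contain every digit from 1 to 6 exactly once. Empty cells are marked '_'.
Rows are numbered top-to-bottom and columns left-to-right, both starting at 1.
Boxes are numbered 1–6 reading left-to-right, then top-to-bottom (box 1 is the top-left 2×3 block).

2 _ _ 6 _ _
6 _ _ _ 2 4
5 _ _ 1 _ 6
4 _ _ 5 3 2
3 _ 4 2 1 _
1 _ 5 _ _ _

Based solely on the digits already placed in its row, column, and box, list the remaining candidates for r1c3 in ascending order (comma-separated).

1,3

Row 1 already contains {2, 6}.
Column 3 already contains {4, 5}.
Its 2×3 block (box 1) already contains {2, 6}.
Removing those from 1–6 leaves {1, 3} as the candidates for r1c3.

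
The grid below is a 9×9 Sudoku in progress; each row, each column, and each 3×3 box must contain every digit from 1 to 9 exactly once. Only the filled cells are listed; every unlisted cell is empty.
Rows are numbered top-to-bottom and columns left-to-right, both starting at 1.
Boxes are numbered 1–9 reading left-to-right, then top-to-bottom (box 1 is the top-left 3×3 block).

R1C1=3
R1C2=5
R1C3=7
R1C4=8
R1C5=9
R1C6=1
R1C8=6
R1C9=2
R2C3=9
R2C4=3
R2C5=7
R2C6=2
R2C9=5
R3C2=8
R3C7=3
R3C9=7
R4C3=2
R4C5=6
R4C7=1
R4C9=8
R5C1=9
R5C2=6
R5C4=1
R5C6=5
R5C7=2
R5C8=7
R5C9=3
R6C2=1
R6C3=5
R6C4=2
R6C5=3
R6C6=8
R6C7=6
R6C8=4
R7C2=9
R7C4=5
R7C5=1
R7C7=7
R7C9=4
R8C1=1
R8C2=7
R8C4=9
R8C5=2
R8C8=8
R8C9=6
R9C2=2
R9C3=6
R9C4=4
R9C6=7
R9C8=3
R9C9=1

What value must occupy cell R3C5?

Cell R3C5 itself could take any of {4, 5} by direct elimination.
Consider where 5 can go in column 5.
R5C5 is out (row 5 already has a 5).
R9C5 is out (box 8 already has a 5).
So the only cell in column 5 that can hold 5 is R3C5.
Therefore R3C5 = 5.

5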